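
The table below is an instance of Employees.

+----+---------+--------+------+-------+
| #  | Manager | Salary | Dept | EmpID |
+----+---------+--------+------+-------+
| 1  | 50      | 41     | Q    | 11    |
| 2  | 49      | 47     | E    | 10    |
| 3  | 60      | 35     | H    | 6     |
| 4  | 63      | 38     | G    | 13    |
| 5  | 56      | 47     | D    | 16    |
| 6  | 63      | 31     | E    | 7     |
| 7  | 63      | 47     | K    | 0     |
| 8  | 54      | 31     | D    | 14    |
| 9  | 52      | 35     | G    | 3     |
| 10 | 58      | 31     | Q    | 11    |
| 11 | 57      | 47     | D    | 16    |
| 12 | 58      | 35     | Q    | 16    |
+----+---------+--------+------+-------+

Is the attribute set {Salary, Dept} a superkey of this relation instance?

Rows 5 and 11 have the same {Salary, Dept} value (Salary=47, Dept=D) but are distinct tuples, so {Salary, Dept} does not determine every attribute — not a superkey.

No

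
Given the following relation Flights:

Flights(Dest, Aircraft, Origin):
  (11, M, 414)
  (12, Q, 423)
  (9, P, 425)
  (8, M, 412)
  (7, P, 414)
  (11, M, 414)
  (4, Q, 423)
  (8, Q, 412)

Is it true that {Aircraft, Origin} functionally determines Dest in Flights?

No

(Aircraft=M, Origin=414): 2 rows → Dest = 11, 11 ✓
(Aircraft=Q, Origin=423): 2 rows → Dest takes values {12, 4} — violation
(Aircraft=P, Origin=425): 1 row → Dest = 9 ✓
(Aircraft=M, Origin=412): 1 row → Dest = 8 ✓
(Aircraft=P, Origin=414): 1 row → Dest = 7 ✓
(Aircraft=Q, Origin=412): 1 row → Dest = 8 ✓
Two rows agree on {Aircraft, Origin} but differ on Dest, so {Aircraft, Origin} → Dest does not hold.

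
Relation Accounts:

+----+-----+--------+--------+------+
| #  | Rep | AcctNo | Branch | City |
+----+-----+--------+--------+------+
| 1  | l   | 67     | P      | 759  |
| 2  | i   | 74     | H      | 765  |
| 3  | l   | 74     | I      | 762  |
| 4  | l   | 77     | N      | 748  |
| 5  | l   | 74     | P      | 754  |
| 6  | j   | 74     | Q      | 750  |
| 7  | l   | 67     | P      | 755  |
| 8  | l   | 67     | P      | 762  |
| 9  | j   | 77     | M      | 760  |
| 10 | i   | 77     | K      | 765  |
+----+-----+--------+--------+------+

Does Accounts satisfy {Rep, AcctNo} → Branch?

No

(Rep=l, AcctNo=67): rows 1, 7, 8 → Branch = P, P, P ✓
(Rep=i, AcctNo=74): row 2 → Branch = H ✓
(Rep=l, AcctNo=74): rows 3, 5 → Branch takes values {I, P} — violation
(Rep=l, AcctNo=77): row 4 → Branch = N ✓
(Rep=j, AcctNo=74): row 6 → Branch = Q ✓
(Rep=j, AcctNo=77): row 9 → Branch = M ✓
(Rep=i, AcctNo=77): row 10 → Branch = K ✓
Two rows agree on {Rep, AcctNo} but differ on Branch, so {Rep, AcctNo} → Branch does not hold.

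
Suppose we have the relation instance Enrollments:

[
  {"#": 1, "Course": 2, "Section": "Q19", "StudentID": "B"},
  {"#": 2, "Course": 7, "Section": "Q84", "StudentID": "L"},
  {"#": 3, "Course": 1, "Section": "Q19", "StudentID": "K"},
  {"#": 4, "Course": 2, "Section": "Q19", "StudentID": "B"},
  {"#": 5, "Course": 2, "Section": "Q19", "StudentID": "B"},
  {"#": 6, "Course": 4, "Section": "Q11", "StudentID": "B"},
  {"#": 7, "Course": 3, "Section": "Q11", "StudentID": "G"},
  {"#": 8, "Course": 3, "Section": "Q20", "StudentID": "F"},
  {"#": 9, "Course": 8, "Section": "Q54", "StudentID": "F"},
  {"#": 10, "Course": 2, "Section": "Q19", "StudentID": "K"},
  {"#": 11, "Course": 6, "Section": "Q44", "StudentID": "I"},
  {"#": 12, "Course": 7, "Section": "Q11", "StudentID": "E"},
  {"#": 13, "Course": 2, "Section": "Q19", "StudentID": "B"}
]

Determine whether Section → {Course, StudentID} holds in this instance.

No

Section=Q19: rows 1, 3, 4, 5, 10, 13 → {Course,StudentID} takes values {(2, B), (1, K), (2, K)} — violation
Section=Q84: row 2 → {Course,StudentID} = (7, L) ✓
Section=Q11: rows 6, 7, 12 → {Course,StudentID} takes values {(4, B), (3, G), (7, E)} — violation
Section=Q20: row 8 → {Course,StudentID} = (3, F) ✓
Section=Q54: row 9 → {Course,StudentID} = (8, F) ✓
Section=Q44: row 11 → {Course,StudentID} = (6, I) ✓
Two rows agree on Section but differ on {Course, StudentID}, so Section → {Course, StudentID} does not hold.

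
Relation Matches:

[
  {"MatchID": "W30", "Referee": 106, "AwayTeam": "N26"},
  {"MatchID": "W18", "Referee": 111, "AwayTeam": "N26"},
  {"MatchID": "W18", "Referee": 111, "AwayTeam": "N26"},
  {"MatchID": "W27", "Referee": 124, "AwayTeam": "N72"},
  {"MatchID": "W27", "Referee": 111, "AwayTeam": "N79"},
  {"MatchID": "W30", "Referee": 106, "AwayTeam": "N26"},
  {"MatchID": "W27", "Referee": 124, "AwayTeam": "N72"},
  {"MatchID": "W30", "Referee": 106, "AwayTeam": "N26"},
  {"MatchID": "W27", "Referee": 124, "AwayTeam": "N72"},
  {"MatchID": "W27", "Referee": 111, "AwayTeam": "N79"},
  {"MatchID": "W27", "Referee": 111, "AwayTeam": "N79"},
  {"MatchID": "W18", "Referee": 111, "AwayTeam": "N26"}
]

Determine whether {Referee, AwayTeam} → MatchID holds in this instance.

Yes

(Referee=106, AwayTeam=N26): 3 rows → MatchID = W30, W30, W30 ✓
(Referee=111, AwayTeam=N26): 3 rows → MatchID = W18, W18, W18 ✓
(Referee=124, AwayTeam=N72): 3 rows → MatchID = W27, W27, W27 ✓
(Referee=111, AwayTeam=N79): 3 rows → MatchID = W27, W27, W27 ✓
Every {Referee, AwayTeam} value is associated with a single MatchID value, so {Referee, AwayTeam} → MatchID holds.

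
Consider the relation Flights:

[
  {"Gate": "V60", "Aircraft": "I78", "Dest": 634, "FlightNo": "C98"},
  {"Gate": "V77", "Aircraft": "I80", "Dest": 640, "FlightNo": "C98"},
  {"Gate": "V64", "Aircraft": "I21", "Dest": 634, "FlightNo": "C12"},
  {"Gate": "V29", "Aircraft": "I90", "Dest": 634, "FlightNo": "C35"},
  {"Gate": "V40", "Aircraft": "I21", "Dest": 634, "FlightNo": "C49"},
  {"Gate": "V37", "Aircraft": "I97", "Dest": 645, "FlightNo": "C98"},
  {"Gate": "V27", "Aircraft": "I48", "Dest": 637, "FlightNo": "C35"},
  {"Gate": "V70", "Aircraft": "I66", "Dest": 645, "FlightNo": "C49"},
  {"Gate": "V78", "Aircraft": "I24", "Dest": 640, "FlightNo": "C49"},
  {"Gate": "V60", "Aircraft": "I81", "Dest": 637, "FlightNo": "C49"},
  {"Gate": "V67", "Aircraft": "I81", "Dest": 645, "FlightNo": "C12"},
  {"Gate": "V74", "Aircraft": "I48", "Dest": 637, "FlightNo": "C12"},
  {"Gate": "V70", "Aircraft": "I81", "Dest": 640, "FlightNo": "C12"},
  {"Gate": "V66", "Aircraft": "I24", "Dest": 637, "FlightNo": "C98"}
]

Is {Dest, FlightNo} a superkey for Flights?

Yes

All 14 rows have distinct {Dest, FlightNo} values, so {Dest, FlightNo} → (all attributes) holds and {Dest, FlightNo} is a superkey.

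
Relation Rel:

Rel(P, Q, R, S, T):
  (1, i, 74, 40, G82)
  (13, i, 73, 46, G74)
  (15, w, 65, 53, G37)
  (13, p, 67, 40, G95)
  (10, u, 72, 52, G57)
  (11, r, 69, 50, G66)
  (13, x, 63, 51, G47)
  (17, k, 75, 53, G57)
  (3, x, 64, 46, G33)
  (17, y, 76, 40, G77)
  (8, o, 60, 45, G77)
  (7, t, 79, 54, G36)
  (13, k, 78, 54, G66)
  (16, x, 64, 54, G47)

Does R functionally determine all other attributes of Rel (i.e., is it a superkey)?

Two distinct rows share R=64, so R does not determine every attribute — not a superkey.

No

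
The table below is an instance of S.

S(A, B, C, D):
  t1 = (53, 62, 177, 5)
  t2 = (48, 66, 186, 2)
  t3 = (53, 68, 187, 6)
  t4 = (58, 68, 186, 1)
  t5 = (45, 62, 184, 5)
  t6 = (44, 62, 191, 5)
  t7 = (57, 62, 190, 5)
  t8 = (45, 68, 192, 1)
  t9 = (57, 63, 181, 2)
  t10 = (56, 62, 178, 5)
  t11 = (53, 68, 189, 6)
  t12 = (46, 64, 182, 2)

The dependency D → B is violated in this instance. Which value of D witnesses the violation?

2

D=5: rows 1, 5, 6, 7, 10 → B = 62, 62, 62, 62, 62 ✓
D=2: rows 2, 9, 12 → B takes values {66, 63, 64} — violation
D=6: rows 3, 11 → B = 68, 68 ✓
D=1: rows 4, 8 → B = 68, 68 ✓
The only D value with inconsistent B is D=2.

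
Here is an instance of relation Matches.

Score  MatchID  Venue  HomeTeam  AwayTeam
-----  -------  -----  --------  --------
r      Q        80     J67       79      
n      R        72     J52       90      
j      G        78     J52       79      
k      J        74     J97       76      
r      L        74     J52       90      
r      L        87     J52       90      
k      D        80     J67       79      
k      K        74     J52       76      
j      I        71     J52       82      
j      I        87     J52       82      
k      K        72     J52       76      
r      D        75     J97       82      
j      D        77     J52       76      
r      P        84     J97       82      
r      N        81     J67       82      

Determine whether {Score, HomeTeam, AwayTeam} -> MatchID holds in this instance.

No

(Score=r, HomeTeam=J67, AwayTeam=79): 1 row → MatchID = Q ✓
(Score=n, HomeTeam=J52, AwayTeam=90): 1 row → MatchID = R ✓
(Score=j, HomeTeam=J52, AwayTeam=79): 1 row → MatchID = G ✓
(Score=k, HomeTeam=J97, AwayTeam=76): 1 row → MatchID = J ✓
(Score=r, HomeTeam=J52, AwayTeam=90): 2 rows → MatchID = L, L ✓
(Score=k, HomeTeam=J67, AwayTeam=79): 1 row → MatchID = D ✓
(Score=k, HomeTeam=J52, AwayTeam=76): 2 rows → MatchID = K, K ✓
(Score=j, HomeTeam=J52, AwayTeam=82): 2 rows → MatchID = I, I ✓
(Score=r, HomeTeam=J97, AwayTeam=82): 2 rows → MatchID takes values {D, P} — violation
(Score=j, HomeTeam=J52, AwayTeam=76): 1 row → MatchID = D ✓
(Score=r, HomeTeam=J67, AwayTeam=82): 1 row → MatchID = N ✓
Two rows agree on {Score, HomeTeam, AwayTeam} but differ on MatchID, so {Score, HomeTeam, AwayTeam} -> MatchID does not hold.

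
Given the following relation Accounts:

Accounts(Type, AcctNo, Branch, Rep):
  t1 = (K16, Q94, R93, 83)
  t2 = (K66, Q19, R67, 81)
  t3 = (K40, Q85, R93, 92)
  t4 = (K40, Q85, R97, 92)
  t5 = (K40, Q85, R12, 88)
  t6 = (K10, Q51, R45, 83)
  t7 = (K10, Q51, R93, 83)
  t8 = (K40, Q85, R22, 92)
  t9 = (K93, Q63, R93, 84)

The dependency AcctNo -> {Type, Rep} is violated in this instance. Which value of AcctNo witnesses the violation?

AcctNo=Q94: row 1 → {Type,Rep} = (K16, 83) ✓
AcctNo=Q19: row 2 → {Type,Rep} = (K66, 81) ✓
AcctNo=Q85: rows 3, 4, 5, 8 → {Type,Rep} takes values {(K40, 92), (K40, 88)} — violation
AcctNo=Q51: rows 6, 7 → {Type,Rep} = (K10, 83), (K10, 83) ✓
AcctNo=Q63: row 9 → {Type,Rep} = (K93, 84) ✓
The only AcctNo value with inconsistent RHS is AcctNo=Q85.

Q85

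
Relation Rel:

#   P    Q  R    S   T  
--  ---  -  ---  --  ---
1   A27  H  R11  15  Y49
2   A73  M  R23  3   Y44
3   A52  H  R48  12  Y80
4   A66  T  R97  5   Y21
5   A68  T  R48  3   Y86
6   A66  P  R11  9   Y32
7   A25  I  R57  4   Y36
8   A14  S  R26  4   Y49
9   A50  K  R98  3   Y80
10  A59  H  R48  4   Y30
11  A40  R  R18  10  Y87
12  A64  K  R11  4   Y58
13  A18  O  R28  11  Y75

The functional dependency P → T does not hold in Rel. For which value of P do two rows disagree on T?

P=A27: row 1 → T = Y49 ✓
P=A73: row 2 → T = Y44 ✓
P=A52: row 3 → T = Y80 ✓
P=A66: rows 4, 6 → T takes values {Y21, Y32} — violation
P=A68: row 5 → T = Y86 ✓
P=A25: row 7 → T = Y36 ✓
P=A14: row 8 → T = Y49 ✓
P=A50: row 9 → T = Y80 ✓
P=A59: row 10 → T = Y30 ✓
P=A40: row 11 → T = Y87 ✓
P=A64: row 12 → T = Y58 ✓
P=A18: row 13 → T = Y75 ✓
The only P value with inconsistent T is P=A66.

A66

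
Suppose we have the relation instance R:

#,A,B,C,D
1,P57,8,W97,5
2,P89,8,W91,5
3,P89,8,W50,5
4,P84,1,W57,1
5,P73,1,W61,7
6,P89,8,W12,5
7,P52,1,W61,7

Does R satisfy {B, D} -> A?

(B=8, D=5): rows 1, 2, 3, 6 → A takes values {P57, P89} — violation
(B=1, D=1): row 4 → A = P84 ✓
(B=1, D=7): rows 5, 7 → A takes values {P73, P52} — violation
Two rows agree on {B, D} but differ on A, so {B, D} -> A does not hold.

No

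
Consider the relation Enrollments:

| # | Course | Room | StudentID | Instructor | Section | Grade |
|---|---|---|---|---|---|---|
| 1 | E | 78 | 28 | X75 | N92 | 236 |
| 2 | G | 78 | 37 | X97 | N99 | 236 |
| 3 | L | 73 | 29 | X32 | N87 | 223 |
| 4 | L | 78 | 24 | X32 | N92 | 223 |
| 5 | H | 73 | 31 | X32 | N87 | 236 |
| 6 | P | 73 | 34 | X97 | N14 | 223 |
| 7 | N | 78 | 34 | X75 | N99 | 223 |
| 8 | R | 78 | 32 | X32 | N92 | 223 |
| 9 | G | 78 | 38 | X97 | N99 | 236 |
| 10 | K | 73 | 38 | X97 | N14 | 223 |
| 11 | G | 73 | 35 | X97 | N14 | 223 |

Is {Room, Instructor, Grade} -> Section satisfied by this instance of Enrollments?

(Room=78, Instructor=X75, Grade=236): row 1 → Section = N92 ✓
(Room=78, Instructor=X97, Grade=236): rows 2, 9 → Section = N99, N99 ✓
(Room=73, Instructor=X32, Grade=223): row 3 → Section = N87 ✓
(Room=78, Instructor=X32, Grade=223): rows 4, 8 → Section = N92, N92 ✓
(Room=73, Instructor=X32, Grade=236): row 5 → Section = N87 ✓
(Room=73, Instructor=X97, Grade=223): rows 6, 10, 11 → Section = N14, N14, N14 ✓
(Room=78, Instructor=X75, Grade=223): row 7 → Section = N99 ✓
Every {Room, Instructor, Grade} value is associated with a single Section value, so {Room, Instructor, Grade} -> Section holds.

Yes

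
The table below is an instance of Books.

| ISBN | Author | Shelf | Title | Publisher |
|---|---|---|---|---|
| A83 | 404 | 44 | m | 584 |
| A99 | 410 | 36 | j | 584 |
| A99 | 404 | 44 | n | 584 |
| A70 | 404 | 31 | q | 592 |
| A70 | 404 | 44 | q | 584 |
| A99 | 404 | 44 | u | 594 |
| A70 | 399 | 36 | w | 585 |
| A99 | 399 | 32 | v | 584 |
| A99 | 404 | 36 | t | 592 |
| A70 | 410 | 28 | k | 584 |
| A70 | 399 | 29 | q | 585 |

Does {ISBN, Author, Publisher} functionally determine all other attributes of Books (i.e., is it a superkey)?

No

Two distinct rows share (ISBN=A70, Author=399, Publisher=585), so {ISBN, Author, Publisher} does not determine every attribute — not a superkey.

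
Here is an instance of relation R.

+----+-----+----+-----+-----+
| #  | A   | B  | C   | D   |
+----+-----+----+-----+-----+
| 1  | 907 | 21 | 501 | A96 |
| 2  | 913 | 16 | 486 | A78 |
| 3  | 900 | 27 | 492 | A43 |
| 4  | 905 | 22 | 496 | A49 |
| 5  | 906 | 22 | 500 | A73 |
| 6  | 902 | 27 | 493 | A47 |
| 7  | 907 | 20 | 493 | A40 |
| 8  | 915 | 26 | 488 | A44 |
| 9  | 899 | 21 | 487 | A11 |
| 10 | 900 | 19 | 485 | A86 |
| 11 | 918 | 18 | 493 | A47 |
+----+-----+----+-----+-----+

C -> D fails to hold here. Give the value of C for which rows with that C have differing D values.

493

C=501: row 1 → D = A96 ✓
C=486: row 2 → D = A78 ✓
C=492: row 3 → D = A43 ✓
C=496: row 4 → D = A49 ✓
C=500: row 5 → D = A73 ✓
C=493: rows 6, 7, 11 → D takes values {A47, A40} — violation
C=488: row 8 → D = A44 ✓
C=487: row 9 → D = A11 ✓
C=485: row 10 → D = A86 ✓
The only C value with inconsistent D is C=493.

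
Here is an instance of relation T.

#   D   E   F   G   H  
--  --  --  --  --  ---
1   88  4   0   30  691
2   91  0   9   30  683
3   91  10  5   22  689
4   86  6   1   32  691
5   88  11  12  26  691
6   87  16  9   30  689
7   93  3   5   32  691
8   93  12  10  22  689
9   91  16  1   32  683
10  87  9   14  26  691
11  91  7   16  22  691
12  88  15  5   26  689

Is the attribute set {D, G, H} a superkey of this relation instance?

All 12 rows have distinct {D, G, H} values, so {D, G, H} → (all attributes) holds and {D, G, H} is a superkey.

Yes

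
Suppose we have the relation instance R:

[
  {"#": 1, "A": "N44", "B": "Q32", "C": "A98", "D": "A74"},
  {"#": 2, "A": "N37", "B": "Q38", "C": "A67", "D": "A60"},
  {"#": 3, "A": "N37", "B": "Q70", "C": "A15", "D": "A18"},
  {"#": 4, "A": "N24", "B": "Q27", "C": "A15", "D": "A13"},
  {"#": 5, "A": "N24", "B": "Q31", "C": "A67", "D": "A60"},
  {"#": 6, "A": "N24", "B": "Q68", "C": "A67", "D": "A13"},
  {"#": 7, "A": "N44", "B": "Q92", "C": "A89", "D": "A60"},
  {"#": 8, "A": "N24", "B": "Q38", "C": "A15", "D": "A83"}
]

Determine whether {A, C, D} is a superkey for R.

All 8 rows have distinct {A, C, D} values, so {A, C, D} → (all attributes) holds and {A, C, D} is a superkey.

Yes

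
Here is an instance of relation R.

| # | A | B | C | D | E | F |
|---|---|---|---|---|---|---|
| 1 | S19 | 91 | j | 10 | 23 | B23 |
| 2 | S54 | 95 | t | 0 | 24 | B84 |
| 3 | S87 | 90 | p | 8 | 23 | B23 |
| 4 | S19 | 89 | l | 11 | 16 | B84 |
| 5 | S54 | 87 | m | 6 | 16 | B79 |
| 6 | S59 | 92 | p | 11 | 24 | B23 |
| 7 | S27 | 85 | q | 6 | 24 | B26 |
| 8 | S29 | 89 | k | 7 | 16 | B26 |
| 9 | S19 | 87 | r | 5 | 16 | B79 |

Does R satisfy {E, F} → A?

No

(E=23, F=B23): rows 1, 3 → A takes values {S19, S87} — violation
(E=24, F=B84): row 2 → A = S54 ✓
(E=16, F=B84): row 4 → A = S19 ✓
(E=16, F=B79): rows 5, 9 → A takes values {S54, S19} — violation
(E=24, F=B23): row 6 → A = S59 ✓
(E=24, F=B26): row 7 → A = S27 ✓
(E=16, F=B26): row 8 → A = S29 ✓
Two rows agree on {E, F} but differ on A, so {E, F} → A does not hold.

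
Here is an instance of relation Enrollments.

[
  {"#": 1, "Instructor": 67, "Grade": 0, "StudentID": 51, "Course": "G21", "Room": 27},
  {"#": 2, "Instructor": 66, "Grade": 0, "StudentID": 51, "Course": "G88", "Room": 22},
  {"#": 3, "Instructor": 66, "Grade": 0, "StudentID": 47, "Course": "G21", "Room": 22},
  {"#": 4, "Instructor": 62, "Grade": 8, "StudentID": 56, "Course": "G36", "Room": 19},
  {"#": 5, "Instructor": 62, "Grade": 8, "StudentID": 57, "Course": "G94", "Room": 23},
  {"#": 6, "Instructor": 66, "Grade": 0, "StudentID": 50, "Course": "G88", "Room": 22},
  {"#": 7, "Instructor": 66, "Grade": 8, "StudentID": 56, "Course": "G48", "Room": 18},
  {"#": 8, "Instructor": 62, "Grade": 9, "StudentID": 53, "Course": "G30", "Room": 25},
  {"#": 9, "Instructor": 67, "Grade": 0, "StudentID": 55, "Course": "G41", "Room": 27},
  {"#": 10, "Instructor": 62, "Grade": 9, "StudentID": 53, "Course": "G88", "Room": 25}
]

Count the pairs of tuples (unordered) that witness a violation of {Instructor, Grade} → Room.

1

(Instructor=67, Grade=0): all 2 rows agree on Room — 0 pairs.
(Instructor=66, Grade=0): all 3 rows agree on Room — 0 pairs.
(Instructor=62, Grade=8): violating pairs (4,5) — 1 pair.
(Instructor=62, Grade=9): all 2 rows agree on Room — 0 pairs.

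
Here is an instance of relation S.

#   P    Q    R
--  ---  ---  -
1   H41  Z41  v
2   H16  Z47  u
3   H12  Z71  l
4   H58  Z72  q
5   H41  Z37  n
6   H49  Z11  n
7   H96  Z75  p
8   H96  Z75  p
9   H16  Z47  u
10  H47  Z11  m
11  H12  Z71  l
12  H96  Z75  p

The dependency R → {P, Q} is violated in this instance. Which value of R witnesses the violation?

R=v: row 1 → {P,Q} = (H41, Z41) ✓
R=u: rows 2, 9 → {P,Q} = (H16, Z47), (H16, Z47) ✓
R=l: rows 3, 11 → {P,Q} = (H12, Z71), (H12, Z71) ✓
R=q: row 4 → {P,Q} = (H58, Z72) ✓
R=n: rows 5, 6 → {P,Q} takes values {(H41, Z37), (H49, Z11)} — violation
R=p: rows 7, 8, 12 → {P,Q} = (H96, Z75), (H96, Z75), (H96, Z75) ✓
R=m: row 10 → {P,Q} = (H47, Z11) ✓
The only R value with inconsistent RHS is R=n.

n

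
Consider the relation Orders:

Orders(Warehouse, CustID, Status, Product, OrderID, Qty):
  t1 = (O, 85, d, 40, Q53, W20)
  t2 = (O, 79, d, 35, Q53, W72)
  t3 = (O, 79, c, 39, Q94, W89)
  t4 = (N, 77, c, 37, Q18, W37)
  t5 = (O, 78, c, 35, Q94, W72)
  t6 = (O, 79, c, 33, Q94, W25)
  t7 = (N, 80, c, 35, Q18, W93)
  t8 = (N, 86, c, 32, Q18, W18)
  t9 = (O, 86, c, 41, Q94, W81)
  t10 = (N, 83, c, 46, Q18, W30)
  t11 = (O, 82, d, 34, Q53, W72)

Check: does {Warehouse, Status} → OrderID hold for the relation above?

Yes

(Warehouse=O, Status=d): rows 1, 2, 11 → OrderID = Q53, Q53, Q53 ✓
(Warehouse=O, Status=c): rows 3, 5, 6, 9 → OrderID = Q94, Q94, Q94, Q94 ✓
(Warehouse=N, Status=c): rows 4, 7, 8, 10 → OrderID = Q18, Q18, Q18, Q18 ✓
Every {Warehouse, Status} value is associated with a single OrderID value, so {Warehouse, Status} → OrderID holds.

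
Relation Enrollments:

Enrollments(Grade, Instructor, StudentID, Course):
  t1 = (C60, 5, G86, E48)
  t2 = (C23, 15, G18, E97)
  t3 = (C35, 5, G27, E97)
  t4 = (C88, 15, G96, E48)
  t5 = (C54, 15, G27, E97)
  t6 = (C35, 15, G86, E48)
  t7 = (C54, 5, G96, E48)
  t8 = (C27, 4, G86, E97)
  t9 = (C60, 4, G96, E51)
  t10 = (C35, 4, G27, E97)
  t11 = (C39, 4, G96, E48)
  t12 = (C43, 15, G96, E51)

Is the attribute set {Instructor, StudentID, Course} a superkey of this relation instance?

Yes

All 12 rows have distinct {Instructor, StudentID, Course} values, so {Instructor, StudentID, Course} → (all attributes) holds and {Instructor, StudentID, Course} is a superkey.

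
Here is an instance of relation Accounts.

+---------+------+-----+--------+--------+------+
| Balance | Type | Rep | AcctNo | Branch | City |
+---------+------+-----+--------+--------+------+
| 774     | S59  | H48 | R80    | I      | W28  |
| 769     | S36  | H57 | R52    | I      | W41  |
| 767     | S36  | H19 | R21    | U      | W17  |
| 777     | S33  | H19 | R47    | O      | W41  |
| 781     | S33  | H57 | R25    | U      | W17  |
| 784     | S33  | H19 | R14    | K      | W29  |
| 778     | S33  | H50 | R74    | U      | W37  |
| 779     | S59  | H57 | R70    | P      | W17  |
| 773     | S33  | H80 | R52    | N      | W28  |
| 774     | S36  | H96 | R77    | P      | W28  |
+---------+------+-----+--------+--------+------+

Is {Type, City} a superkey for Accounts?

Yes

All 10 rows have distinct {Type, City} values, so {Type, City} → (all attributes) holds and {Type, City} is a superkey.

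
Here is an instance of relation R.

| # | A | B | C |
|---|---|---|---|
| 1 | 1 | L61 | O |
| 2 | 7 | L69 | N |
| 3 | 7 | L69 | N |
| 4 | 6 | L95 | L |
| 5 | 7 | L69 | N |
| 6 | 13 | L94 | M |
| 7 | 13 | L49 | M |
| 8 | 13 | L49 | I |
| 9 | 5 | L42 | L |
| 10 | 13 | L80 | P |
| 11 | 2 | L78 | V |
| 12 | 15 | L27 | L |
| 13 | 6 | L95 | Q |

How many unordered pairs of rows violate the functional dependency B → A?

0

B=L69: all 3 rows agree on A — 0 pairs.
B=L95: all 2 rows agree on A — 0 pairs.
B=L49: all 2 rows agree on A — 0 pairs.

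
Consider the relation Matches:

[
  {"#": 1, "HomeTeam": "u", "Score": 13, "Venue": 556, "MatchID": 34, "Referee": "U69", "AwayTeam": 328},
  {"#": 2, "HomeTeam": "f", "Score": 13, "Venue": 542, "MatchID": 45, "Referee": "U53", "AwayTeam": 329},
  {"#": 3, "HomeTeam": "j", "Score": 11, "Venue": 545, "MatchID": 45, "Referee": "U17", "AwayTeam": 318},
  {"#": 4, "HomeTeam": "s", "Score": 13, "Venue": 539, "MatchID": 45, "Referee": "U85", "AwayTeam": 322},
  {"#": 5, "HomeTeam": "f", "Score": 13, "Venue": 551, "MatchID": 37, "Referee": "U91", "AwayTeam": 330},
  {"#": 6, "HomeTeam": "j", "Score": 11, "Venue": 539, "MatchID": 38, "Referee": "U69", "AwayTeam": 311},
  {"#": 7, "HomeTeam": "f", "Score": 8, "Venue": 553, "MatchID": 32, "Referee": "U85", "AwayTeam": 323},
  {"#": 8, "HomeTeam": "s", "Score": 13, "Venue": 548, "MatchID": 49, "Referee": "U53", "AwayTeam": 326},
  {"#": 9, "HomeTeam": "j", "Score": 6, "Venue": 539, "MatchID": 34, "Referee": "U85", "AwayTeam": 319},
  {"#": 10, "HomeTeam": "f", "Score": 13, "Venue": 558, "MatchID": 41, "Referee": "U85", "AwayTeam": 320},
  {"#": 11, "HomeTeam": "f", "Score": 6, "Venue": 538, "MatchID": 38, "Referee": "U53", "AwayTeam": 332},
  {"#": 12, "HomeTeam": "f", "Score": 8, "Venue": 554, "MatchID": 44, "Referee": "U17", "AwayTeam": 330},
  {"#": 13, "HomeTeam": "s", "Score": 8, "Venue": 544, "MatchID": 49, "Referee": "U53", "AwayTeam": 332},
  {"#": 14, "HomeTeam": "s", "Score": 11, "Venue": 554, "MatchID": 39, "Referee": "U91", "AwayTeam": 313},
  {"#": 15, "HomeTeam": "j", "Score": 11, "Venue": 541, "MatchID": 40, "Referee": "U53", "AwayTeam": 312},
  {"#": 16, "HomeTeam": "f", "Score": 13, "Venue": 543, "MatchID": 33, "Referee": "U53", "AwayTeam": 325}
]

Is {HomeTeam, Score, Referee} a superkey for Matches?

No

Rows 2 and 16 have the same {HomeTeam, Score, Referee} value (HomeTeam=f, Score=13, Referee=U53) but are distinct tuples, so {HomeTeam, Score, Referee} does not determine every attribute — not a superkey.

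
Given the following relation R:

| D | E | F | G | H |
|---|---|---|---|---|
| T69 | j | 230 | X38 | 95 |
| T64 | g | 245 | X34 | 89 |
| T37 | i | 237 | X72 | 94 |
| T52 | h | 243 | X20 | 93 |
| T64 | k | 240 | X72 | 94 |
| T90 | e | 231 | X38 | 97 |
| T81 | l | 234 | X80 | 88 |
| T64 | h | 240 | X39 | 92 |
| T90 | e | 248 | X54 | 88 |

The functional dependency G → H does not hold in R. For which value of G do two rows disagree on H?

X38

G=X38: 2 rows → H takes values {95, 97} — violation
G=X34: 1 row → H = 89 ✓
G=X72: 2 rows → H = 94, 94 ✓
G=X20: 1 row → H = 93 ✓
G=X80: 1 row → H = 88 ✓
G=X39: 1 row → H = 92 ✓
G=X54: 1 row → H = 88 ✓
The only G value with inconsistent H is G=X38.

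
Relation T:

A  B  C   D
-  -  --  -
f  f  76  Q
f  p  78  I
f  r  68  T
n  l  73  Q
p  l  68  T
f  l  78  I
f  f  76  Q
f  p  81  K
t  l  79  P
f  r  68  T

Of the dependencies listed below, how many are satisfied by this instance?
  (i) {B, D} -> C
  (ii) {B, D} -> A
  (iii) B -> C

2

(i) {B, D} -> C: every LHS value maps to a single RHS value — holds.
(ii) {B, D} -> A: every LHS value maps to a single RHS value — holds.
(iii) B -> C: B=p: 2 rows → C takes values {78, 81} — violation; B=l: 4 rows → C takes values {73, 68, 78, 79} — violation — fails.
2 of the 3 dependencies hold.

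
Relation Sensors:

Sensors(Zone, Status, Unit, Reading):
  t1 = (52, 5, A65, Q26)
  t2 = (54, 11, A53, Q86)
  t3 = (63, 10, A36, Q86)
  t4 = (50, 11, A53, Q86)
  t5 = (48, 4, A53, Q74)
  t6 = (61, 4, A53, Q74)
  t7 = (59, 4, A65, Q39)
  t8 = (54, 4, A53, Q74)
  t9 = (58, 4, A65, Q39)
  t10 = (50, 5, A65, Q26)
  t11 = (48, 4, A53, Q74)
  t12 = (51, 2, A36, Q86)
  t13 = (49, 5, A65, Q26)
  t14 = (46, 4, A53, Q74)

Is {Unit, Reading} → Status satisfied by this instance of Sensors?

(Unit=A65, Reading=Q26): rows 1, 10, 13 → Status = 5, 5, 5 ✓
(Unit=A53, Reading=Q86): rows 2, 4 → Status = 11, 11 ✓
(Unit=A36, Reading=Q86): rows 3, 12 → Status takes values {10, 2} — violation
(Unit=A53, Reading=Q74): rows 5, 6, 8, 11, 14 → Status = 4, 4, 4, 4, 4 ✓
(Unit=A65, Reading=Q39): rows 7, 9 → Status = 4, 4 ✓
Two rows agree on {Unit, Reading} but differ on Status, so {Unit, Reading} → Status does not hold.

No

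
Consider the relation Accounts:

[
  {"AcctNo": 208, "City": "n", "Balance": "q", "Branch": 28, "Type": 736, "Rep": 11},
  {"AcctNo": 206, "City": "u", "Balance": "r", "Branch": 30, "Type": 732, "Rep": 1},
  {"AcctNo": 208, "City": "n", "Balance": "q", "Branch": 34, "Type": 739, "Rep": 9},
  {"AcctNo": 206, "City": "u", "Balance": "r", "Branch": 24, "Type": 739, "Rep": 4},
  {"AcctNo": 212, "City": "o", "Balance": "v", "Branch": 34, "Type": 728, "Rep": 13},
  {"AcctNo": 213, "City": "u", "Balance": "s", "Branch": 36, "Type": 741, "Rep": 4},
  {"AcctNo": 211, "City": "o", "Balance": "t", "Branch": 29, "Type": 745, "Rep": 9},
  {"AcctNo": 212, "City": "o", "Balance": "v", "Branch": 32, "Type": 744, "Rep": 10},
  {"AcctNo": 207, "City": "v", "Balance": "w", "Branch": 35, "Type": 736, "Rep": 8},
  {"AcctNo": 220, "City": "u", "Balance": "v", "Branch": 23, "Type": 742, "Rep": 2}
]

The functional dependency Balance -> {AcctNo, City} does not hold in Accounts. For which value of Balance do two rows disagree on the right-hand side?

Balance=q: 2 rows → {AcctNo,City} = (208, n), (208, n) ✓
Balance=r: 2 rows → {AcctNo,City} = (206, u), (206, u) ✓
Balance=v: 3 rows → {AcctNo,City} takes values {(212, o), (220, u)} — violation
Balance=s: 1 row → {AcctNo,City} = (213, u) ✓
Balance=t: 1 row → {AcctNo,City} = (211, o) ✓
Balance=w: 1 row → {AcctNo,City} = (207, v) ✓
The only Balance value with inconsistent RHS is Balance=v.

v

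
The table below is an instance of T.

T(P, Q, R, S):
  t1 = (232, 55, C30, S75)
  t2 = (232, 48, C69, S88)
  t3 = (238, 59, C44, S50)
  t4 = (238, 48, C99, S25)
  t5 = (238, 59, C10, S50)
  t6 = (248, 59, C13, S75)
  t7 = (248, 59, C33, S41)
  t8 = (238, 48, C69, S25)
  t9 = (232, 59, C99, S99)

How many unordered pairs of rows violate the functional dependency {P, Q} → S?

(P=238, Q=59): all 2 rows agree on S — 0 pairs.
(P=238, Q=48): all 2 rows agree on S — 0 pairs.
(P=248, Q=59): violating pairs (6,7) — 1 pair.

1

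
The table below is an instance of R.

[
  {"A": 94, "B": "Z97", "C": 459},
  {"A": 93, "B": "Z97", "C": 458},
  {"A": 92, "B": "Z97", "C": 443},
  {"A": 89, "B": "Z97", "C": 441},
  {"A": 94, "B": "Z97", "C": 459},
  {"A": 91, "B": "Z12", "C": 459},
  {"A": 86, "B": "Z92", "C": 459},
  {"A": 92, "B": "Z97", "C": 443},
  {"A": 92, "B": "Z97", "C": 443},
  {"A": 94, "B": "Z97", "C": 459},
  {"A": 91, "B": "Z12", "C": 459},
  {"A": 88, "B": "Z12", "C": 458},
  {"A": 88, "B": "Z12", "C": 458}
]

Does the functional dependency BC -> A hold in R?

Yes

(B=Z97, C=459): 3 rows → A = 94, 94, 94 ✓
(B=Z97, C=458): 1 row → A = 93 ✓
(B=Z97, C=443): 3 rows → A = 92, 92, 92 ✓
(B=Z97, C=441): 1 row → A = 89 ✓
(B=Z12, C=459): 2 rows → A = 91, 91 ✓
(B=Z92, C=459): 1 row → A = 86 ✓
(B=Z12, C=458): 2 rows → A = 88, 88 ✓
Every BC value is associated with a single A value, so BC -> A holds.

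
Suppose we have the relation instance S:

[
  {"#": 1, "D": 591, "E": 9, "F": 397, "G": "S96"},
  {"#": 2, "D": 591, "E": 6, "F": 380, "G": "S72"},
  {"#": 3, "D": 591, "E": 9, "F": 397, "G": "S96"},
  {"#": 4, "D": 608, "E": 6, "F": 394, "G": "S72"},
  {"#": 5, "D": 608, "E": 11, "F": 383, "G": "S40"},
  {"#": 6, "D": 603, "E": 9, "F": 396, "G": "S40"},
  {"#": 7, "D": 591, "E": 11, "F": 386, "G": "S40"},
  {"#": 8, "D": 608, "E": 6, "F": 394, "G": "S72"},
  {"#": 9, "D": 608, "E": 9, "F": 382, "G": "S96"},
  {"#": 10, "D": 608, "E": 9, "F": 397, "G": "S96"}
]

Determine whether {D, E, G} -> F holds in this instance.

(D=591, E=9, G=S96): rows 1, 3 → F = 397, 397 ✓
(D=591, E=6, G=S72): row 2 → F = 380 ✓
(D=608, E=6, G=S72): rows 4, 8 → F = 394, 394 ✓
(D=608, E=11, G=S40): row 5 → F = 383 ✓
(D=603, E=9, G=S40): row 6 → F = 396 ✓
(D=591, E=11, G=S40): row 7 → F = 386 ✓
(D=608, E=9, G=S96): rows 9, 10 → F takes values {382, 397} — violation
Two rows agree on {D, E, G} but differ on F, so {D, E, G} -> F does not hold.

No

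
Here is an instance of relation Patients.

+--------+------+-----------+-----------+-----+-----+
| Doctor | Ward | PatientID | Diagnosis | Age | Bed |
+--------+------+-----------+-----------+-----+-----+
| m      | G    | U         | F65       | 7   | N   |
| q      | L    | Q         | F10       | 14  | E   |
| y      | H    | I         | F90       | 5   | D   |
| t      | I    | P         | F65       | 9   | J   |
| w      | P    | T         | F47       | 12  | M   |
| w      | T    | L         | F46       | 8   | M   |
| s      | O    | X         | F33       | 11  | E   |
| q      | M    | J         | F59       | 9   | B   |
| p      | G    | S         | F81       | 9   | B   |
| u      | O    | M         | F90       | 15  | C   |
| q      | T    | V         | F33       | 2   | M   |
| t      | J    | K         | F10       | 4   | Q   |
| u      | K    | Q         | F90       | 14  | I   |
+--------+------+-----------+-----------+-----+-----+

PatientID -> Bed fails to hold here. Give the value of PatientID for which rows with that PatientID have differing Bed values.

Q

PatientID=U: 1 row → Bed = N ✓
PatientID=Q: 2 rows → Bed takes values {E, I} — violation
PatientID=I: 1 row → Bed = D ✓
PatientID=P: 1 row → Bed = J ✓
PatientID=T: 1 row → Bed = M ✓
PatientID=L: 1 row → Bed = M ✓
PatientID=X: 1 row → Bed = E ✓
PatientID=J: 1 row → Bed = B ✓
PatientID=S: 1 row → Bed = B ✓
PatientID=M: 1 row → Bed = C ✓
PatientID=V: 1 row → Bed = M ✓
PatientID=K: 1 row → Bed = Q ✓
The only PatientID value with inconsistent Bed is PatientID=Q.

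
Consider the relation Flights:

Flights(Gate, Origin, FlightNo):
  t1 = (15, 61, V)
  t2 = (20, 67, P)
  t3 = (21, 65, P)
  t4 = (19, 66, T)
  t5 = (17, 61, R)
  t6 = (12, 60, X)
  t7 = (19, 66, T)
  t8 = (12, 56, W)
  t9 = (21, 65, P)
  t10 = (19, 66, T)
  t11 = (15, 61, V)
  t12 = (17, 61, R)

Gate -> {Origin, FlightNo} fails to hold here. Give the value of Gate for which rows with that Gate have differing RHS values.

12

Gate=15: rows 1, 11 → {Origin,FlightNo} = (61, V), (61, V) ✓
Gate=20: row 2 → {Origin,FlightNo} = (67, P) ✓
Gate=21: rows 3, 9 → {Origin,FlightNo} = (65, P), (65, P) ✓
Gate=19: rows 4, 7, 10 → {Origin,FlightNo} = (66, T), (66, T), (66, T) ✓
Gate=17: rows 5, 12 → {Origin,FlightNo} = (61, R), (61, R) ✓
Gate=12: rows 6, 8 → {Origin,FlightNo} takes values {(60, X), (56, W)} — violation
The only Gate value with inconsistent RHS is Gate=12.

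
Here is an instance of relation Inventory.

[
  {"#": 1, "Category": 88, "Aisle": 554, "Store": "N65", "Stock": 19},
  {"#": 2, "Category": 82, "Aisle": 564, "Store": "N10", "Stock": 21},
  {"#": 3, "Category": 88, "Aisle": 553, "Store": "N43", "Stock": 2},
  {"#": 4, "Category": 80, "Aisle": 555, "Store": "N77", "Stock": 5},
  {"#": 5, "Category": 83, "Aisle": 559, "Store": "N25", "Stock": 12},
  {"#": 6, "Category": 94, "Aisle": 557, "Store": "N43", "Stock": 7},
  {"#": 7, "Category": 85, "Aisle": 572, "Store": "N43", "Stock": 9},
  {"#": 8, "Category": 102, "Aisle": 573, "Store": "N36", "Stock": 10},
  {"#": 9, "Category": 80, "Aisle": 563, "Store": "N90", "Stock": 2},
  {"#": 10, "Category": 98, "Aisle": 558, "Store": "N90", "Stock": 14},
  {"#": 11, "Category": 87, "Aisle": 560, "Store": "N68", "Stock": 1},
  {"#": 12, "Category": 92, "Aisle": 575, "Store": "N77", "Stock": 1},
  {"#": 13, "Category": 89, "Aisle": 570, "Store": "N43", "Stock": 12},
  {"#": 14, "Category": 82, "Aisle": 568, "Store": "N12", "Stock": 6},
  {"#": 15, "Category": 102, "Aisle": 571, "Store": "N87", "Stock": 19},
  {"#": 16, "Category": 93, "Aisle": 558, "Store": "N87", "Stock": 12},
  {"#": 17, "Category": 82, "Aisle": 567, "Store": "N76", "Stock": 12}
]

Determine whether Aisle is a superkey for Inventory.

Rows 10 and 16 have the same Aisle value Aisle=558 but are distinct tuples, so Aisle does not determine every attribute — not a superkey.

No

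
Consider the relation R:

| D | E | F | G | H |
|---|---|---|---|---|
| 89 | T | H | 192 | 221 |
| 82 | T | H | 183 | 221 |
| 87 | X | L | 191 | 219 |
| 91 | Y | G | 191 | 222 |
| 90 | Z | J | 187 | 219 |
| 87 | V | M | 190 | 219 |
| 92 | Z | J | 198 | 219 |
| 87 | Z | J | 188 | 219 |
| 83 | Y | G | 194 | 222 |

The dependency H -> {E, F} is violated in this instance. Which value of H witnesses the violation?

H=221: 2 rows → {E,F} = (T, H), (T, H) ✓
H=219: 5 rows → {E,F} takes values {(X, L), (Z, J), (V, M)} — violation
H=222: 2 rows → {E,F} = (Y, G), (Y, G) ✓
The only H value with inconsistent RHS is H=219.

219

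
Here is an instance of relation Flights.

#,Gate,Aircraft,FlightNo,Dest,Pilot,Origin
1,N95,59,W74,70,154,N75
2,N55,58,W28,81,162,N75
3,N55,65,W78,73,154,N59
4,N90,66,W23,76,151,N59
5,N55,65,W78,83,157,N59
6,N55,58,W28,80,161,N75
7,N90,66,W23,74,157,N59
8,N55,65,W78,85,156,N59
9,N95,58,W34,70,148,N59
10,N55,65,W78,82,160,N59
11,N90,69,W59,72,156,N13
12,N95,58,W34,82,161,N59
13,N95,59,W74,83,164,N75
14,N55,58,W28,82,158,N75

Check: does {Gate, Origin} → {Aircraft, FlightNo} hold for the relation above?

Yes

(Gate=N95, Origin=N75): rows 1, 13 → {Aircraft,FlightNo} = (59, W74), (59, W74) ✓
(Gate=N55, Origin=N75): rows 2, 6, 14 → {Aircraft,FlightNo} = (58, W28), (58, W28), (58, W28) ✓
(Gate=N55, Origin=N59): rows 3, 5, 8, 10 → {Aircraft,FlightNo} = (65, W78), (65, W78), (65, W78), (65, W78) ✓
(Gate=N90, Origin=N59): rows 4, 7 → {Aircraft,FlightNo} = (66, W23), (66, W23) ✓
(Gate=N95, Origin=N59): rows 9, 12 → {Aircraft,FlightNo} = (58, W34), (58, W34) ✓
(Gate=N90, Origin=N13): row 11 → {Aircraft,FlightNo} = (69, W59) ✓
Every {Gate, Origin} value is associated with a single {Aircraft, FlightNo} value, so {Gate, Origin} → {Aircraft, FlightNo} holds.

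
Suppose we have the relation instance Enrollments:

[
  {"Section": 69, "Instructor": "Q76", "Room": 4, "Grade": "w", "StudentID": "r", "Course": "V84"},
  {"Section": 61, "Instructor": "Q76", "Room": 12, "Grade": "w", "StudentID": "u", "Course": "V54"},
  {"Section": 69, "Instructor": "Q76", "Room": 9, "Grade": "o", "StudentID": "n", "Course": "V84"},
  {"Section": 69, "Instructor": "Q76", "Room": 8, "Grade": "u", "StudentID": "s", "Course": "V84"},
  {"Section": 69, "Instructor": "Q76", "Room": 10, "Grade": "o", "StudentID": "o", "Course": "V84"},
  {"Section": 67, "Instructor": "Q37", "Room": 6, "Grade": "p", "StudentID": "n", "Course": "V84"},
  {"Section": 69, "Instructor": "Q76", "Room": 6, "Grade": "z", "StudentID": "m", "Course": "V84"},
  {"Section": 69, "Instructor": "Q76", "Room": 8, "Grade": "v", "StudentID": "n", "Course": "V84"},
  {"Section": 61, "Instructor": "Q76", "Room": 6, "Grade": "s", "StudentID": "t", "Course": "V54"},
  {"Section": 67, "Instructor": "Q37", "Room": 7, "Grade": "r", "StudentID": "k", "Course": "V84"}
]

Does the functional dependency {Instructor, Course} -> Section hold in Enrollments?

Yes

(Instructor=Q76, Course=V84): 6 rows → Section = 69, 69, 69, 69, 69, 69 ✓
(Instructor=Q76, Course=V54): 2 rows → Section = 61, 61 ✓
(Instructor=Q37, Course=V84): 2 rows → Section = 67, 67 ✓
Every {Instructor, Course} value is associated with a single Section value, so {Instructor, Course} -> Section holds.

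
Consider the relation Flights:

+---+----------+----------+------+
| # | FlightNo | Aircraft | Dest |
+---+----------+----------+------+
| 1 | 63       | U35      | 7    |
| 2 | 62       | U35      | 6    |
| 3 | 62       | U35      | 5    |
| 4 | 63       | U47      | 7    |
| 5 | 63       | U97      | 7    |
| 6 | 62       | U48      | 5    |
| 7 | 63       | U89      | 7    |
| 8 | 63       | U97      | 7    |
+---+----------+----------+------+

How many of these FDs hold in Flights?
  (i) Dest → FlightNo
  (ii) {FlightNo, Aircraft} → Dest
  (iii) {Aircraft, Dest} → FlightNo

(i) Dest → FlightNo: every LHS value maps to a single RHS value — holds.
(ii) {FlightNo, Aircraft} → Dest: (FlightNo=62, Aircraft=U35): rows 2, 3 → Dest takes values {6, 5} — violation — fails.
(iii) {Aircraft, Dest} → FlightNo: every LHS value maps to a single RHS value — holds.
2 of the 3 dependencies hold.

2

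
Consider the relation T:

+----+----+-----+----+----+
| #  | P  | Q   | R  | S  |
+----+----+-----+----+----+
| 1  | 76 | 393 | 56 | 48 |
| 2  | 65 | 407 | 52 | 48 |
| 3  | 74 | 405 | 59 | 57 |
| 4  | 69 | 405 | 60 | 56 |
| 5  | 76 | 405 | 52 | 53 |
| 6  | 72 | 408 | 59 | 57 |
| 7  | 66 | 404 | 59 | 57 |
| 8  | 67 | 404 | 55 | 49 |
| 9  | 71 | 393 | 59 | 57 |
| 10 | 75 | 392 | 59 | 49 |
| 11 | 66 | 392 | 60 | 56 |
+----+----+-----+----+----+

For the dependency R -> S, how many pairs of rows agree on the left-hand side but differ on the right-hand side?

5

R=52: violating pairs (2,5) — 1 pair.
R=59: violating pairs (3,10), (6,10), (7,10), (9,10) — 4 pairs.
R=60: all 2 rows agree on S — 0 pairs.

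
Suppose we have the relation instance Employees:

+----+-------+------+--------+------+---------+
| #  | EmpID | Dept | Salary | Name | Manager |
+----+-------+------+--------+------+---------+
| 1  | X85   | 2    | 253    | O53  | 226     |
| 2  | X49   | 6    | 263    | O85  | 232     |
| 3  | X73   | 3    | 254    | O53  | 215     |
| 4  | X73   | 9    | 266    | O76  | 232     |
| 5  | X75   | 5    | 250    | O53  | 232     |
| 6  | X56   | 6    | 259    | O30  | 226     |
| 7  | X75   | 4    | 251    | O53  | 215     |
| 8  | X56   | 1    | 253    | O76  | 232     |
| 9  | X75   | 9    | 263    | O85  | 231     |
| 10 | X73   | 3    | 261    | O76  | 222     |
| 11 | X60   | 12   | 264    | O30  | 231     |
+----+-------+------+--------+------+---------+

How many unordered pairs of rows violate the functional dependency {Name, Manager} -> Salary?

(Name=O53, Manager=215): violating pairs (3,7) — 1 pair.
(Name=O76, Manager=232): violating pairs (4,8) — 1 pair.

2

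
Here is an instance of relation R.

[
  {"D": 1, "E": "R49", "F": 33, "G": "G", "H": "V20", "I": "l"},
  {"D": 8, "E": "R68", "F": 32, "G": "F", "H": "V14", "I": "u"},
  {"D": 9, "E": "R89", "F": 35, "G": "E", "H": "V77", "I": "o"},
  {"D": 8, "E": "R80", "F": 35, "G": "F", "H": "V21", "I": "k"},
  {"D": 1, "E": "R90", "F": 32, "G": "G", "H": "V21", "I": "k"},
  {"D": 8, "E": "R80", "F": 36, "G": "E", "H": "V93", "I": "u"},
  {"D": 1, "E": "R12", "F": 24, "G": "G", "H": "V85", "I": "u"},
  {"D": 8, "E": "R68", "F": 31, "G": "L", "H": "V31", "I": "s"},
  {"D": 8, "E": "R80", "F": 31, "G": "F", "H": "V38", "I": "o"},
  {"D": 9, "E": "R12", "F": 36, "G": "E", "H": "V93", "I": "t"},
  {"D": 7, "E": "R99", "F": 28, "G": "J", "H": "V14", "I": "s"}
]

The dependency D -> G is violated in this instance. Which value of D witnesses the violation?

D=1: 3 rows → G = G, G, G ✓
D=8: 5 rows → G takes values {F, E, L} — violation
D=9: 2 rows → G = E, E ✓
D=7: 1 row → G = J ✓
The only D value with inconsistent G is D=8.

8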